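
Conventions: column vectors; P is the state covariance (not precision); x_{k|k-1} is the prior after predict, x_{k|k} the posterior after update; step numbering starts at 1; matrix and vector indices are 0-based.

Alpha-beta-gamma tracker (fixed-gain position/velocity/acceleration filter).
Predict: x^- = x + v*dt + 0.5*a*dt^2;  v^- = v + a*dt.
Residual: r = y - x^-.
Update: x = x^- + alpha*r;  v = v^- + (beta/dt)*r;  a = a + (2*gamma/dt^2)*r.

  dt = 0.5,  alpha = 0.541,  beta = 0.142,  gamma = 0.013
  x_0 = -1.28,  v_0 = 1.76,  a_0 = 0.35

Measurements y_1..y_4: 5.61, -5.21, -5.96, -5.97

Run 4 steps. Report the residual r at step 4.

step 1: x_pred=-0.3563  r=5.9663  x^+=2.8715  v^+=3.6294  a^+=0.9705
step 2: x_pred=4.8075  r=-10.0175  x^+=-0.6120  v^+=1.2697  a^+=-0.0713
step 3: x_pred=0.0140  r=-5.9740  x^+=-3.2180  v^+=-0.4626  a^+=-0.6926
step 4: x_pred=-3.5358  r=-2.4342  x^+=-4.8527  v^+=-1.5002  a^+=-0.9458

resid = -2.4342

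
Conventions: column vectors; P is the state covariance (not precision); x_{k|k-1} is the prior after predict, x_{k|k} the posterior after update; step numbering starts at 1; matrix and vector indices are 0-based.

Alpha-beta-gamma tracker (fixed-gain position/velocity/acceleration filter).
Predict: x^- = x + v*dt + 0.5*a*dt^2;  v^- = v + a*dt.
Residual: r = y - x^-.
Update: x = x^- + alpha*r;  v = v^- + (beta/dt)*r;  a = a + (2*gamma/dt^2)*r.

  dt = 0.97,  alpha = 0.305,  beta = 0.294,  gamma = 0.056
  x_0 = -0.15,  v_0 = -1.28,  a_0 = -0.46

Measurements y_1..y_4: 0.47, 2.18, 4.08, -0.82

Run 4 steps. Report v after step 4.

v_post = 1.4613

step 1: x_pred=-1.6080  r=2.0780  x^+=-0.9742  v^+=-1.0964  a^+=-0.2126
step 2: x_pred=-2.1377  r=4.3177  x^+=-0.8208  v^+=0.0060  a^+=0.3013
step 3: x_pred=-0.6732  r=4.7532  x^+=0.7765  v^+=1.7390  a^+=0.8671
step 4: x_pred=2.8713  r=-3.6913  x^+=1.7454  v^+=1.4613  a^+=0.4277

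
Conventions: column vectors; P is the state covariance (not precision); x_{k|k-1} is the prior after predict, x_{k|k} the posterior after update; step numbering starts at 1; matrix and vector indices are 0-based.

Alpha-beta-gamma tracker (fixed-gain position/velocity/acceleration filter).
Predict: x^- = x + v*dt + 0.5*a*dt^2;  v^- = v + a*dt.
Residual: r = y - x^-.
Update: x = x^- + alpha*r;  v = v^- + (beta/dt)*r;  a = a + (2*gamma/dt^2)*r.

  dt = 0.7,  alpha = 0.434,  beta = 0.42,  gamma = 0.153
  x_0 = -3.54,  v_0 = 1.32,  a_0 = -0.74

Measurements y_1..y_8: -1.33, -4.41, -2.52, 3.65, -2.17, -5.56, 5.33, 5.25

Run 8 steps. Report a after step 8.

step 1: x_pred=-2.7973  r=1.4673  x^+=-2.1605  v^+=1.6824  a^+=0.1763
step 2: x_pred=-0.9396  r=-3.4704  x^+=-2.4458  v^+=-0.2764  a^+=-1.9909
step 3: x_pred=-3.1270  r=0.6070  x^+=-2.8636  v^+=-1.3058  a^+=-1.6118
step 4: x_pred=-4.1726  r=7.8226  x^+=-0.7776  v^+=2.2594  a^+=3.2733
step 5: x_pred=1.6060  r=-3.7760  x^+=-0.0328  v^+=2.2851  a^+=0.9152
step 6: x_pred=1.7910  r=-7.3510  x^+=-1.3993  v^+=-1.4848  a^+=-3.6754
step 7: x_pred=-3.3392  r=8.6692  x^+=0.4233  v^+=1.1439  a^+=1.7384
step 8: x_pred=1.6499  r=3.6001  x^+=3.2123  v^+=4.5208  a^+=3.9866

a_post = 3.9866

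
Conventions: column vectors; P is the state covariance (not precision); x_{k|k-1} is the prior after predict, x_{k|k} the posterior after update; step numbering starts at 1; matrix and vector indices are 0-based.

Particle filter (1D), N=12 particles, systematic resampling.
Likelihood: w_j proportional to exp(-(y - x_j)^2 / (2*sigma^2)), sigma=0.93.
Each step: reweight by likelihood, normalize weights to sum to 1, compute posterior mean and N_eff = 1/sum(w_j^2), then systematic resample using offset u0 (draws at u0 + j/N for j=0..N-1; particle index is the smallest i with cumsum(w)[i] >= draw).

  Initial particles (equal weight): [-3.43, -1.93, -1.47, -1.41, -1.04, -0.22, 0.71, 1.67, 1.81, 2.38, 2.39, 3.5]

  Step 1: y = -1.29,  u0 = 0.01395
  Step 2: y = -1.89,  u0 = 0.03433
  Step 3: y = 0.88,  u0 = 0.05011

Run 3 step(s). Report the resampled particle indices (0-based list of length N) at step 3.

resampled_idx = [3, 4, 5, 6, 8, 9, 9, 9, 10, 10, 11, 11]

step 1: w=[0.0160, 0.1784, 0.2219, 0.2242, 0.2180, 0.1166, 0.0224, 0.0014, 0.0009, 0.0001, 0.0001, 0.0000]  mean=-1.2736  Neff=5.1756  idx=[0, 1, 1, 2, 2, 3, 3, 3, 4, 4, 4, 5]
step 2: w=[0.0287, 0.1128, 0.1128, 0.1019, 0.1019, 0.0988, 0.0988, 0.0988, 0.0743, 0.0743, 0.0743, 0.0225]  mean=-1.4881  Neff=10.7057  idx=[1, 1, 2, 3, 4, 4, 5, 6, 7, 8, 9, 10]
step 3: w=[0.0159, 0.0159, 0.0159, 0.0627, 0.0627, 0.0627, 0.0736, 0.0736, 0.0736, 0.1812, 0.1812, 0.1812]  mean=-1.2450  Neff=7.8585  idx=[3, 4, 5, 6, 8, 9, 9, 9, 10, 10, 11, 11]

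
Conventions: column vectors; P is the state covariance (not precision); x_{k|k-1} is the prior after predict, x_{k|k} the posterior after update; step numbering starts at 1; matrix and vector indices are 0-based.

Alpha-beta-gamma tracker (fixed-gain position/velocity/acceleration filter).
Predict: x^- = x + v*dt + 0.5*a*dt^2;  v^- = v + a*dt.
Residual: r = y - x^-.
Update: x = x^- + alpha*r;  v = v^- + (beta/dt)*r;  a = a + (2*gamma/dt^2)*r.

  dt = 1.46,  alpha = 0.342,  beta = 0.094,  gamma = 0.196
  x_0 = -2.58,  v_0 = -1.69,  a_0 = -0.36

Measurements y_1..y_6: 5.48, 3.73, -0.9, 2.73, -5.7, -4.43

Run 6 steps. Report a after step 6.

a_post = -7.7017

step 1: x_pred=-5.4311  r=10.9111  x^+=-1.6995  v^+=-1.5131  a^+=1.6465
step 2: x_pred=-2.1537  r=5.8837  x^+=-0.1415  v^+=1.2697  a^+=2.7286
step 3: x_pred=4.6203  r=-5.5203  x^+=2.7324  v^+=4.8979  a^+=1.7134
step 4: x_pred=11.7095  r=-8.9795  x^+=8.6385  v^+=6.8213  a^+=0.0621
step 5: x_pred=18.6638  r=-24.3638  x^+=10.3314  v^+=5.3433  a^+=-4.4184
step 6: x_pred=13.4235  r=-17.8535  x^+=7.3176  v^+=-2.2571  a^+=-7.7017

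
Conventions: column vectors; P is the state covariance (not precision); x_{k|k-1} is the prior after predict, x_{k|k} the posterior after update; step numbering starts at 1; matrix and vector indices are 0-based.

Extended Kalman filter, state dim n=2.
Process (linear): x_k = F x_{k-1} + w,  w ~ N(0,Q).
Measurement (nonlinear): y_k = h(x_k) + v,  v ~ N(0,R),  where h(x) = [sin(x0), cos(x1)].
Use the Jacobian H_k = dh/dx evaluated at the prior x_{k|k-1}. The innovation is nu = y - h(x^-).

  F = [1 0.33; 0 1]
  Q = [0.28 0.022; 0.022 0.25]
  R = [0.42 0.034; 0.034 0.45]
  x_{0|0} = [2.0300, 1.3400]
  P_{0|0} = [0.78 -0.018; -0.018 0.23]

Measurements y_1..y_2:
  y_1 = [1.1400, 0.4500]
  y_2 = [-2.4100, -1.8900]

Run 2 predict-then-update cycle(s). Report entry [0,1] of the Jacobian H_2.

H_jac[0,1] = 0.0000

step 1: x^-=[2.4722, 1.3400]  P^-=[1.0732 0.0799; 0.0799 0.4800]  H_jac=[-0.7842 0.0000; 0.0000 -0.9735]  S=[1.0800 0.0950; 0.0950 0.9049]  K=[-0.7789 -0.0042; -0.0127 -0.5151]  nu=[0.5195, 0.2212]  x^+=[2.0666, 1.2194]  P^+=[0.4173 0.0291; 0.0291 0.2385]
step 2: x^-=[2.4691, 1.2194]  P^-=[0.7425 0.1299; 0.1299 0.4885]  H_jac=[-0.7822 0.0000; 0.0000 -0.9389]  S=[0.8744 0.1294; 0.1294 0.8807]  K=[-0.6581 -0.0418; -0.0400 -0.5150]  nu=[-3.0330, -2.2342]  x^+=[4.5585, 2.4912]  P^+=[0.3552 0.0438; 0.0438 0.2483]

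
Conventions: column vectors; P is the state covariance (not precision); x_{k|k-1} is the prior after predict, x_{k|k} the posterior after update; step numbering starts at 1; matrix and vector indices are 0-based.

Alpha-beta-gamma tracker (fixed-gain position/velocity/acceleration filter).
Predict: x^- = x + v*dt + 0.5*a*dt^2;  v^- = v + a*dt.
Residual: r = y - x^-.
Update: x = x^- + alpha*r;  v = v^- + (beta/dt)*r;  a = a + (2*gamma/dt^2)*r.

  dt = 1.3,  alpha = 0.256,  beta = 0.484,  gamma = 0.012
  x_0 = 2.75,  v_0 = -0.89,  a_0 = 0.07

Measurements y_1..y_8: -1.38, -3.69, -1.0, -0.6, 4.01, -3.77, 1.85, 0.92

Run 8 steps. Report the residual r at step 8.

resid = -3.2257

step 1: x_pred=1.6522  r=-3.0321  x^+=0.8759  v^+=-1.9279  a^+=0.0269
step 2: x_pred=-1.6076  r=-2.0824  x^+=-2.1407  v^+=-2.6682  a^+=-0.0026
step 3: x_pred=-5.6115  r=4.6115  x^+=-4.4310  v^+=-0.9547  a^+=0.0629
step 4: x_pred=-5.6190  r=5.0190  x^+=-4.3341  v^+=0.9956  a^+=0.1341
step 5: x_pred=-2.9265  r=6.9365  x^+=-1.1507  v^+=3.7525  a^+=0.2326
step 6: x_pred=3.9241  r=-7.6941  x^+=1.9544  v^+=1.1903  a^+=0.1234
step 7: x_pred=3.6061  r=-1.7561  x^+=3.1565  v^+=0.6969  a^+=0.0984
step 8: x_pred=4.1457  r=-3.2257  x^+=3.3199  v^+=-0.3761  a^+=0.0526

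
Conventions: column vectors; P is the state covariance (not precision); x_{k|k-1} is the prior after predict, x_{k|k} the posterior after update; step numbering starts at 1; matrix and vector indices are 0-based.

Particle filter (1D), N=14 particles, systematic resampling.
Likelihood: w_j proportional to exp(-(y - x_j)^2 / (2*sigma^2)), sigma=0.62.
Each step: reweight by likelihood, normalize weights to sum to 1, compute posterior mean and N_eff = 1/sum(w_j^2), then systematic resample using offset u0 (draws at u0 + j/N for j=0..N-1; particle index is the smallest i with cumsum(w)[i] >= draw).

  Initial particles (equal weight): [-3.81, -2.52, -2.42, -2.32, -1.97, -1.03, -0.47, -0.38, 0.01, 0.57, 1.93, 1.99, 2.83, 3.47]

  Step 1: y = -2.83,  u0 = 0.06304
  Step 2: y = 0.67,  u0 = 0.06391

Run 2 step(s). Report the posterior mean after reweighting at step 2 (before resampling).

post_mean = -2.0431

step 1: w=[0.0930, 0.2862, 0.2606, 0.2312, 0.1239, 0.0048, 0.0002, 0.0001, 0.0000, 0.0000, 0.0000, 0.0000, 0.0000, 0.0000]  mean=-2.4916  Neff=4.4001  idx=[0, 1, 1, 1, 1, 2, 2, 2, 2, 3, 3, 3, 4, 4]
step 2: w=[0.0000, 0.0063, 0.0063, 0.0063, 0.0063, 0.0144, 0.0144, 0.0144, 0.0144, 0.0317, 0.0317, 0.0317, 0.4111, 0.4111]  mean=-2.0431  Neff=2.9245  idx=[7, 10, 12, 12, 12, 12, 12, 12, 13, 13, 13, 13, 13, 13]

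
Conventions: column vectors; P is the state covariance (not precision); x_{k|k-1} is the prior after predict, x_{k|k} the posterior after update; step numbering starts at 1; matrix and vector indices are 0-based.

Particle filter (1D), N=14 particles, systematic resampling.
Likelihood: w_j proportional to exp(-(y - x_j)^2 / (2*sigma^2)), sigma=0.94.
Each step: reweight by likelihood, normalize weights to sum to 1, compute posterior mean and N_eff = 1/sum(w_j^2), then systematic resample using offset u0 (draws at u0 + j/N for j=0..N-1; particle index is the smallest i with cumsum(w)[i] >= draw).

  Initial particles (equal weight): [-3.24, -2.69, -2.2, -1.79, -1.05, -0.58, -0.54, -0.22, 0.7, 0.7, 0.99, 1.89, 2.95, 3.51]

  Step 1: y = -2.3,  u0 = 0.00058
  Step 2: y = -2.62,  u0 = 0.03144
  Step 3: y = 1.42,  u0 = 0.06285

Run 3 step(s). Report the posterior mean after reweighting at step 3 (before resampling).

step 1: w=[0.1425, 0.2156, 0.2336, 0.2028, 0.0970, 0.0440, 0.0407, 0.0203, 0.0014, 0.0014, 0.0005, 0.0000, 0.0000, 0.0000]  mean=-2.0699  Neff=5.6848  idx=[0, 0, 1, 1, 1, 1, 2, 2, 2, 3, 3, 3, 4, 5]
step 2: w=[0.0753, 0.0753, 0.0933, 0.0933, 0.0933, 0.0933, 0.0847, 0.0847, 0.0847, 0.0634, 0.0634, 0.0634, 0.0232, 0.0089]  mean=-2.4205  Neff=12.4480  idx=[0, 1, 2, 3, 3, 4, 5, 6, 6, 7, 8, 9, 10, 11]
step 3: w=[0.0004, 0.0004, 0.0061, 0.0061, 0.0061, 0.0061, 0.0061, 0.0520, 0.0520, 0.0520, 0.0520, 0.2536, 0.2536, 0.2536]  mean=-1.9039  Neff=4.9041  idx=[7, 8, 10, 11, 11, 11, 11, 12, 12, 12, 13, 13, 13, 13]

post_mean = -1.9039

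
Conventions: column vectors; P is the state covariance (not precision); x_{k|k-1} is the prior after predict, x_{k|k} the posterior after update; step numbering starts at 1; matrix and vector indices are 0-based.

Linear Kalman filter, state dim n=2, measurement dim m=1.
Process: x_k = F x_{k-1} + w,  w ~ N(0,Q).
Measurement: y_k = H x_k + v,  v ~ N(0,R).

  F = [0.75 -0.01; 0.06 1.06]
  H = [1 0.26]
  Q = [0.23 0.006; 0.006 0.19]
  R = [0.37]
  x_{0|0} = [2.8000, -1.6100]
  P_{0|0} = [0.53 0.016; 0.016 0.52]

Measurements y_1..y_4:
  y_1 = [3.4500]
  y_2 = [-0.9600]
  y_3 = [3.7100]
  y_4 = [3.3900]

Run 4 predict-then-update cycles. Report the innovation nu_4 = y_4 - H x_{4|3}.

innov = [1.9203]

step 1: x^-=[2.1161, -1.5386]  P^-=[0.5279 0.0370; 0.0370 0.7782]  S=[0.9698]  K=[0.5543; 0.2468]  nu=[1.7339]  x^+=[3.0772, -1.1106]  P^+=[0.2300 -0.0956; -0.0956 0.7191]
step 2: x^-=[2.3190, -0.9926]  P^-=[0.3609 -0.0673; -0.0673 0.9867]  S=[0.7626]  K=[0.4503; 0.2482]  nu=[-3.0210]  x^+=[0.9588, -1.7424]  P^+=[0.2062 -0.1525; -0.1525 0.9397]
step 3: x^-=[0.7365, -1.7895]  P^-=[0.3484 -0.1158; -0.1158 1.2272]  S=[0.7411]  K=[0.4295; 0.2743]  nu=[3.4388]  x^+=[2.2133, -0.8464]  P^+=[0.2117 -0.2031; -0.2031 1.1714]
step 4: x^-=[1.6684, -0.7644]  P^-=[0.3522 -0.1582; -0.1582 1.4812]  S=[0.7401]  K=[0.4204; 0.3065]  nu=[1.9203]  x^+=[2.4757, -0.1757]  P^+=[0.2215 -0.2536; -0.2536 1.4116]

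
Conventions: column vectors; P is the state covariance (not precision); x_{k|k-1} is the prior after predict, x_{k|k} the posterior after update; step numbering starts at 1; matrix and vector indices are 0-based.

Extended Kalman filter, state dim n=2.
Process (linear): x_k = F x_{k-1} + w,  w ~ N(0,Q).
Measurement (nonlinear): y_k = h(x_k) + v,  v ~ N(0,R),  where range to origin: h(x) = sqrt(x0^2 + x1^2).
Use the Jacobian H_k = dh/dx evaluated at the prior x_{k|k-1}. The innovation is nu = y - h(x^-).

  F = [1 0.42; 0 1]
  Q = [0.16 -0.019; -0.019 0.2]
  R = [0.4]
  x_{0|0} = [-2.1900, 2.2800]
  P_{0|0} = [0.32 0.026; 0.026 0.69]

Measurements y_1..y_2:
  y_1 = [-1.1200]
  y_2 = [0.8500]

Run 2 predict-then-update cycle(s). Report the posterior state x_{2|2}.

x_post = [-0.9304, -0.0352]

step 1: x^-=[-1.2324, 2.2800]  P^-=[0.6236 0.2968; 0.2968 0.8900]  H_jac=[-0.4755 0.8797]  S=[0.9814]  K=[-0.0361; 0.6539]  nu=[-3.7118]  x^+=[-1.0985, -0.1473]  P^+=[0.6223 0.3200; 0.3200 0.4703]
step 2: x^-=[-1.1604, -0.1473]  P^-=[1.1340 0.4985; 0.4985 0.6703]  H_jac=[-0.9920 -0.1259]  S=[1.6512]  K=[-0.7193; -0.3506]  nu=[-0.3197]  x^+=[-0.9304, -0.0352]  P^+=[0.2796 0.0820; 0.0820 0.4673]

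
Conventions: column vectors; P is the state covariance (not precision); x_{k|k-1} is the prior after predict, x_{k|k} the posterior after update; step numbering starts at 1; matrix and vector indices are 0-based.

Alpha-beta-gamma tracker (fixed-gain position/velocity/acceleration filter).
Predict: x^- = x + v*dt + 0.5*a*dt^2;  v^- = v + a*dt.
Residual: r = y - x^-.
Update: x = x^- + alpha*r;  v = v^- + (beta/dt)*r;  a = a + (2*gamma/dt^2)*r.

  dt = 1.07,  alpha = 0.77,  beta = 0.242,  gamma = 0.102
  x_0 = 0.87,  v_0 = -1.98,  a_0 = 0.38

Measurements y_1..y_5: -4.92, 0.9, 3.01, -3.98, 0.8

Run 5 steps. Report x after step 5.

step 1: x_pred=-1.0311  r=-3.8889  x^+=-4.0255  v^+=-2.4530  a^+=-0.3129
step 2: x_pred=-6.8293  r=7.7293  x^+=-0.8777  v^+=-1.0397  a^+=1.0643
step 3: x_pred=-1.3809  r=4.3909  x^+=2.0001  v^+=1.0922  a^+=1.8467
step 4: x_pred=4.2259  r=-8.2059  x^+=-2.0926  v^+=1.2122  a^+=0.3845
step 5: x_pred=-0.5754  r=1.3754  x^+=0.4837  v^+=1.9348  a^+=0.6296

x_post = 0.4837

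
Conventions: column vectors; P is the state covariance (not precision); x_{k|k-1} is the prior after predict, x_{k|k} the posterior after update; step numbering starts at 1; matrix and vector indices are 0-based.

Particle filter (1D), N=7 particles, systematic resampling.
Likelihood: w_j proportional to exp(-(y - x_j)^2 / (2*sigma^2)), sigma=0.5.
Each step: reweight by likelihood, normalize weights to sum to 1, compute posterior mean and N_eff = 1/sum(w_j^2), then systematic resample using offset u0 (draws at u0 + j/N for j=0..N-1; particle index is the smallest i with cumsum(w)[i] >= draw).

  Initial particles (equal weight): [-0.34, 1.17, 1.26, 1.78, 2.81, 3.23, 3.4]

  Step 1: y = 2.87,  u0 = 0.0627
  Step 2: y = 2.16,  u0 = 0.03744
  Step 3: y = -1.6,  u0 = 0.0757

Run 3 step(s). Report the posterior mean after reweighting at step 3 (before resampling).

step 1: w=[0.0000, 0.0013, 0.0023, 0.0381, 0.4075, 0.3167, 0.2340]  mean=3.0362  Neff=3.0995  idx=[4, 4, 4, 5, 5, 6, 6]
step 2: w=[0.2713, 0.2713, 0.2713, 0.0640, 0.0640, 0.0292, 0.0292]  mean=2.8981  Neff=4.3362  idx=[0, 0, 1, 1, 2, 2, 4]
step 3: w=[0.1667, 0.1667, 0.1667, 0.1667, 0.1667, 0.1667, 0.0001]  mean=2.8100  Neff=6.0009  idx=[0, 1, 2, 3, 3, 4, 5]

post_mean = 2.8100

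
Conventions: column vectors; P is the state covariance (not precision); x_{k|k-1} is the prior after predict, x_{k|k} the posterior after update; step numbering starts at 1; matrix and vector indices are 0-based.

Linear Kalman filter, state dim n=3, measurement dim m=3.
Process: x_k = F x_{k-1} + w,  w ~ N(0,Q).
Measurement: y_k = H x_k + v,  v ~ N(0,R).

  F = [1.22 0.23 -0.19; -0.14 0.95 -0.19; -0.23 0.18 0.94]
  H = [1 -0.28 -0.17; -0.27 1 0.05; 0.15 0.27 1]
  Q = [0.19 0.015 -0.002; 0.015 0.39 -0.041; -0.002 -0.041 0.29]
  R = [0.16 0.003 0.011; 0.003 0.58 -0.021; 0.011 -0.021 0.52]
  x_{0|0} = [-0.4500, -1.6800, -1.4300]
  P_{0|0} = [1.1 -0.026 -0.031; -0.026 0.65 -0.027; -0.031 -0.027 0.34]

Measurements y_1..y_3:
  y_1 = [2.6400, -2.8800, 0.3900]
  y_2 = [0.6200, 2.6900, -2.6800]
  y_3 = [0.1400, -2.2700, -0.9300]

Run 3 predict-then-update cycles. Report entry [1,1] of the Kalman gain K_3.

K[1,1] = 0.5502

step 1: x^-=[-0.6637, -1.2613, -1.5431]  P^-=[1.8760 -0.0355 -0.3906; -0.0355 1.0255 0.0307; -0.3906 0.0307 0.6761]  S=[2.2916 -0.8777 -0.2988; -0.8777 1.7767 0.3446; -0.2988 0.3446 1.2096]  K=[0.9080 0.1143 0.0935; 0.1061 0.6164 0.1005; -0.1972 -0.0980 0.4966]  nu=[2.6882, -1.7207, 2.3732]  x^+=[1.8023, -1.7981, -0.7259]  P^+=[0.1787 0.1154 -0.0017; 0.1154 0.3910 -0.0824; -0.0017 -0.0824 0.2806]
step 2: x^-=[1.9232, -1.8226, -1.4205]  P^-=[0.5595 0.2289 -0.0839; 0.2289 0.7554 -0.1172; -0.0839 -0.1172 0.5234]  S=[0.6830 -0.1043 -0.0425; -0.1043 1.2445 0.1073; -0.0425 0.1073 1.0411]  K=[0.7689 0.1168 0.0788; 0.1440 0.5592 0.0645; -0.1931 -0.1112 0.4638]  nu=[-2.0550, 5.1029, -1.0558]  x^+=[0.8560, 0.6667, -2.0806]  P^+=[0.1541 0.1103 -0.0060; 0.1103 0.3577 -0.0897; -0.0060 -0.0897 0.2665]
step 3: x^-=[1.5930, 0.9088, -2.0327]  P^-=[0.5205 0.2221 -0.0831; 0.2221 0.7282 -0.1259; -0.0831 -0.1259 0.5083]  S=[0.6441 -0.0916 -0.0417; -0.0916 1.2171 0.0913; -0.0417 0.0913 1.0182]  K=[0.7546 0.1148 0.0746; 0.1436 0.5502 0.0587; -0.1950 -0.1130 0.4558]  nu=[-1.5441, -2.6471, 0.6183]  x^+=[0.1700, -0.7331, -1.1507]  P^+=[0.1510 0.1084 -0.0073; 0.1084 0.3522 -0.0908; -0.0073 -0.0908 0.2628]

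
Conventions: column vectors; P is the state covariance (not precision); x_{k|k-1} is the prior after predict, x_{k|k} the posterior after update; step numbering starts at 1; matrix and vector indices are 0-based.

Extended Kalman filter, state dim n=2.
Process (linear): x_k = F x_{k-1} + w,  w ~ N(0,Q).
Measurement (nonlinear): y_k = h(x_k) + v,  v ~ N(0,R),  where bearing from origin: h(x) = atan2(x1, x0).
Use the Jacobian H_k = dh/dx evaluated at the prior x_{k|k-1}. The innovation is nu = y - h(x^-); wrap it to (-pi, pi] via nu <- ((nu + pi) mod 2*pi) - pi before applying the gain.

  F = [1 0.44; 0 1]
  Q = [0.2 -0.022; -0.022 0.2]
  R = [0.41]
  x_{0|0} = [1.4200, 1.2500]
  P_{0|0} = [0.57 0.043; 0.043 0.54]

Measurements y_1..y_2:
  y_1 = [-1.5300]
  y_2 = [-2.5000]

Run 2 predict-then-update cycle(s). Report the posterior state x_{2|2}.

x_post = [1.9450, -1.0943]

step 1: x^-=[1.9700, 1.2500]  P^-=[0.9124 0.2586; 0.2586 0.7400]  H_jac=[-0.2296 0.3619]  S=[0.5121]  K=[-0.2264; 0.4070]  nu=[-2.0954]  x^+=[2.4444, 0.3971]  P^+=[0.8861 0.3058; 0.3058 0.6552]
step 2: x^-=[2.6191, 0.3971]  P^-=[1.4821 0.5721; 0.5721 0.8552]  H_jac=[-0.0566 0.3732]  S=[0.5097]  K=[0.2544; 0.5627]  nu=[-2.6505]  x^+=[1.9450, -1.0943]  P^+=[1.4491 0.4991; 0.4991 0.6938]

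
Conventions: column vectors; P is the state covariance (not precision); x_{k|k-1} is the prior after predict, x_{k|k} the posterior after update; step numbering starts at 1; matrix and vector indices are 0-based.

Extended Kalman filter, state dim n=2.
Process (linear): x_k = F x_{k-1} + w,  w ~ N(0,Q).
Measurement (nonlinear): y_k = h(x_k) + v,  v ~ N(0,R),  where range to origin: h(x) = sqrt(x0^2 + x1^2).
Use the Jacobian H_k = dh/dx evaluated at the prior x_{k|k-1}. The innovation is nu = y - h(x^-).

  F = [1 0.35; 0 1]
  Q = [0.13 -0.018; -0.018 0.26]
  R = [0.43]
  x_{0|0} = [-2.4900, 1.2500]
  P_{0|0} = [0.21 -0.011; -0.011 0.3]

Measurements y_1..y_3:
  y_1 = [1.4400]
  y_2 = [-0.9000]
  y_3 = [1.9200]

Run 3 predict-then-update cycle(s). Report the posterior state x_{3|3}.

step 1: x^-=[-2.0525, 1.2500]  P^-=[0.3690 0.0760; 0.0760 0.5600]  H_jac=[-0.8541 0.5201]  S=[0.7832]  K=[-0.3520; 0.2890]  nu=[-0.9632]  x^+=[-1.7135, 0.9716]  P^+=[0.2720 0.1557; 0.1557 0.4946]
step 2: x^-=[-1.3734, 0.9716]  P^-=[0.5716 0.3108; 0.3108 0.7546]  H_jac=[-0.8164 0.5775]  S=[0.7696]  K=[-0.3731; 0.2366]  nu=[-2.5823]  x^+=[-0.4099, 0.3606]  P^+=[0.4644 0.3787; 0.3787 0.7115]
step 3: x^-=[-0.2837, 0.3606]  P^-=[0.9467 0.6097; 0.6097 0.9715]  H_jac=[-0.6183 0.7860]  S=[0.7994]  K=[-0.1327; 0.4836]  nu=[1.4612]  x^+=[-0.4776, 1.0672]  P^+=[0.9326 0.6610; 0.6610 0.7845]

x_post = [-0.4776, 1.0672]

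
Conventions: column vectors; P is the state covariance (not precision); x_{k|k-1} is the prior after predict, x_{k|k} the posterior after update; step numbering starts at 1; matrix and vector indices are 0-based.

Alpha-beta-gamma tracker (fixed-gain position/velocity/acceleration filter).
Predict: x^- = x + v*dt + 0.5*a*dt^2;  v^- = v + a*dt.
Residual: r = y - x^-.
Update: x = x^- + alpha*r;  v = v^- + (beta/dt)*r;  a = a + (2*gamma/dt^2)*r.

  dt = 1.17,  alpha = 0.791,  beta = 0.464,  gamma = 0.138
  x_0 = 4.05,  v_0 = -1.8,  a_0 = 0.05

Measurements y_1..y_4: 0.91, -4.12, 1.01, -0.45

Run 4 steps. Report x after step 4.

step 1: x_pred=1.9782  r=-1.0682  x^+=1.1333  v^+=-2.1651  a^+=-0.1654
step 2: x_pred=-1.5131  r=-2.6069  x^+=-3.5752  v^+=-3.3925  a^+=-0.6910
step 3: x_pred=-8.0173  r=9.0273  x^+=-0.8767  v^+=-0.6208  a^+=1.1291
step 4: x_pred=-0.8303  r=0.3803  x^+=-0.5295  v^+=0.8510  a^+=1.2058

x_post = -0.5295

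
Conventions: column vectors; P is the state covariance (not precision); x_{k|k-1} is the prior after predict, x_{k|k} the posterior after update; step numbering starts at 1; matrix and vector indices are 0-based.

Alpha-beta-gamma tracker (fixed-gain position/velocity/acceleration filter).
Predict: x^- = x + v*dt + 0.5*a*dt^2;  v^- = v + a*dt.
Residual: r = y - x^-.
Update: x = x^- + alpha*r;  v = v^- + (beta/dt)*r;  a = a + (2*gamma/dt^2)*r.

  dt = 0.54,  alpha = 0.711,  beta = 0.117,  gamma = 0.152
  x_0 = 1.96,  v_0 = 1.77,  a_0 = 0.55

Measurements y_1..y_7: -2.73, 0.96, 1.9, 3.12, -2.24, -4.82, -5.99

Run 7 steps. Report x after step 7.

step 1: x_pred=2.9960  r=-5.7260  x^+=-1.0752  v^+=0.8264  a^+=-5.4195
step 2: x_pred=-1.4191  r=2.3791  x^+=0.2724  v^+=-1.5847  a^+=-2.9392
step 3: x_pred=-1.0118  r=2.9118  x^+=1.0585  v^+=-2.5410  a^+=0.0964
step 4: x_pred=-0.2996  r=3.4196  x^+=2.1317  v^+=-1.7480  a^+=3.6614
step 5: x_pred=1.7217  r=-3.9617  x^+=-1.0951  v^+=-0.6292  a^+=-0.4687
step 6: x_pred=-1.5032  r=-3.3168  x^+=-3.8614  v^+=-1.6009  a^+=-3.9266
step 7: x_pred=-5.2984  r=-0.6916  x^+=-5.7901  v^+=-3.8711  a^+=-4.6476

x_post = -5.7901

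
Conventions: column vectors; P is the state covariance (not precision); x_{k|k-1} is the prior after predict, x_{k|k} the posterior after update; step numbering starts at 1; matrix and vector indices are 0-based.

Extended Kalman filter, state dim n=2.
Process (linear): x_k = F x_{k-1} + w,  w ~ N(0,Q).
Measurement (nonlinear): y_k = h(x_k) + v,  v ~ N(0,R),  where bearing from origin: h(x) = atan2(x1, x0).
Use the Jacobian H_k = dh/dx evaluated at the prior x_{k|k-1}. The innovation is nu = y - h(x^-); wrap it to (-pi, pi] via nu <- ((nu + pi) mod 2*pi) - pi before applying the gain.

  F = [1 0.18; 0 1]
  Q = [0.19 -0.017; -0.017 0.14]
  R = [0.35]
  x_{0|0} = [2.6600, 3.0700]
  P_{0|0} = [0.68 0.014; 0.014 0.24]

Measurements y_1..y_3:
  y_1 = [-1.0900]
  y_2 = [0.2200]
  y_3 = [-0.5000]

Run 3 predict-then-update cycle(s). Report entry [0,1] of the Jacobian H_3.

H_jac[0,1] = 0.1551

step 1: x^-=[3.2126, 3.0700]  P^-=[0.8828 0.0402; 0.0402 0.3800]  H_jac=[-0.1555 0.1627]  S=[0.3794]  K=[-0.3446; 0.1465]  nu=[-1.8527]  x^+=[3.8510, 2.7986]  P^+=[0.8378 0.0593; 0.0593 0.3719]
step 2: x^-=[4.3547, 2.7986]  P^-=[1.0612 0.1093; 0.1093 0.5119]  H_jac=[-0.1044 0.1625]  S=[0.3714]  K=[-0.2506; 0.1933]  nu=[-0.3512]  x^+=[4.4427, 2.7307]  P^+=[1.0379 0.1273; 0.1273 0.4980]
step 3: x^-=[4.9343, 2.7307]  P^-=[1.2898 0.1999; 0.1999 0.6380]  H_jac=[-0.0859 0.1551]  S=[0.3695]  K=[-0.2158; 0.2214]  nu=[-1.0055]  x^+=[5.1512, 2.5081]  P^+=[1.2726 0.2176; 0.2176 0.6199]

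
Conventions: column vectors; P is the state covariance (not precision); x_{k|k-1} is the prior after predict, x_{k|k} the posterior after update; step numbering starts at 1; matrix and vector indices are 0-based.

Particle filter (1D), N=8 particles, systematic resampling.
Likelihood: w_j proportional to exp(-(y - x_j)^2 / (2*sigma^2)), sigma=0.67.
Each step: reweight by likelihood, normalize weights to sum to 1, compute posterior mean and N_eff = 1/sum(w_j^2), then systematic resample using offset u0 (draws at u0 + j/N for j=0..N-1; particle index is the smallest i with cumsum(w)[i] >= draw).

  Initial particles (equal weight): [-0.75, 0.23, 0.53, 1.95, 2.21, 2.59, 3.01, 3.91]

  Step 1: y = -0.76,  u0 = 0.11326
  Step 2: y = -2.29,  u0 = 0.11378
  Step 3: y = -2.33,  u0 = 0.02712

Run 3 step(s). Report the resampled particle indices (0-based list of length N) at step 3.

resampled_idx = [0, 1, 2, 3, 4, 5, 6, 7]

step 1: w=[0.6699, 0.2249, 0.1050, 0.0002, 0.0000, 0.0000, 0.0000, 0.0000]  mean=-0.3946  Neff=1.9593  idx=[0, 0, 0, 0, 0, 1, 1, 2]
step 2: w=[0.1990, 0.1990, 0.1990, 0.1990, 0.1990, 0.0024, 0.0024, 0.0004]  mean=-0.7449  Neff=5.0514  idx=[0, 1, 1, 2, 3, 3, 4, 4]
step 3: w=[0.1250, 0.1250, 0.1250, 0.1250, 0.1250, 0.1250, 0.1250, 0.1250]  mean=-0.7500  Neff=8.0000  idx=[0, 1, 2, 3, 4, 5, 6, 7]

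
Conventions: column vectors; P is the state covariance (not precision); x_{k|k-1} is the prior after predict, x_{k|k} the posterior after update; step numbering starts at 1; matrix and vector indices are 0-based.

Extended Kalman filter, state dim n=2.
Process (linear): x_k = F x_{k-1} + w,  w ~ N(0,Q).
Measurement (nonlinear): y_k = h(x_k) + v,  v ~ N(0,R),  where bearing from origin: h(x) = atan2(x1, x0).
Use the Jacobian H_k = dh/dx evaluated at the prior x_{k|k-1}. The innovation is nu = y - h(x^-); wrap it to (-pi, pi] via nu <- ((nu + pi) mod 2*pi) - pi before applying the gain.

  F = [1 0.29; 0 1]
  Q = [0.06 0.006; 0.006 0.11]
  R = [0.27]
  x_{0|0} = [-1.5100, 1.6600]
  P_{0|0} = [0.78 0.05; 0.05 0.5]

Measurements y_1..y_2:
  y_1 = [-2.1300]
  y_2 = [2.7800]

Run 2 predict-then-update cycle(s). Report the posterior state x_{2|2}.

step 1: x^-=[-1.0286, 1.6600]  P^-=[0.9110 0.2010; 0.2010 0.6100]  H_jac=[-0.4353 -0.2697]  S=[0.5342]  K=[-0.8439; -0.4718]  nu=[2.0277]  x^+=[-2.7396, 0.7034]  P^+=[0.5307 -0.0117; -0.0117 0.4911]
step 2: x^-=[-2.5357, 0.7034]  P^-=[0.6252 0.1368; 0.1368 0.6011]  H_jac=[-0.1016 -0.3662]  S=[0.3672]  K=[-0.3093; -0.6372]  nu=[-0.0910]  x^+=[-2.5075, 0.7614]  P^+=[0.5901 0.0644; 0.0644 0.4520]

x_post = [-2.5075, 0.7614]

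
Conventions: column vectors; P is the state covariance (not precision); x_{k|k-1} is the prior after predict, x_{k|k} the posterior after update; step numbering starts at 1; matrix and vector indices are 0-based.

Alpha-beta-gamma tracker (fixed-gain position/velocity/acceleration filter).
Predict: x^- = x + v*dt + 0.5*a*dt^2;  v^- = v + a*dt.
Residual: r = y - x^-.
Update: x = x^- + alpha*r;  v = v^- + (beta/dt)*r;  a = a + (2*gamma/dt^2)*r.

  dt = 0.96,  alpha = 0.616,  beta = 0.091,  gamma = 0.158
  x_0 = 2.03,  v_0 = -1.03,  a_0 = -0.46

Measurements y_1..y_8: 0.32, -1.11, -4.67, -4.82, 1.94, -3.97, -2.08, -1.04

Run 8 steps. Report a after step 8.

a_post = 1.5345

step 1: x_pred=0.8292  r=-0.5092  x^+=0.5155  v^+=-1.5199  a^+=-0.6346
step 2: x_pred=-1.2360  r=0.1260  x^+=-1.1584  v^+=-2.1172  a^+=-0.5914
step 3: x_pred=-3.4634  r=-1.2066  x^+=-4.2067  v^+=-2.7993  a^+=-1.0052
step 4: x_pred=-7.3571  r=2.5371  x^+=-5.7943  v^+=-3.5237  a^+=-0.1352
step 5: x_pred=-9.2394  r=11.1794  x^+=-2.3529  v^+=-2.5938  a^+=3.6980
step 6: x_pred=-3.1389  r=-0.8311  x^+=-3.6509  v^+=0.8775  a^+=3.4130
step 7: x_pred=-1.2358  r=-0.8442  x^+=-1.7558  v^+=4.0739  a^+=3.1236
step 8: x_pred=3.5945  r=-4.6345  x^+=0.7396  v^+=6.6332  a^+=1.5345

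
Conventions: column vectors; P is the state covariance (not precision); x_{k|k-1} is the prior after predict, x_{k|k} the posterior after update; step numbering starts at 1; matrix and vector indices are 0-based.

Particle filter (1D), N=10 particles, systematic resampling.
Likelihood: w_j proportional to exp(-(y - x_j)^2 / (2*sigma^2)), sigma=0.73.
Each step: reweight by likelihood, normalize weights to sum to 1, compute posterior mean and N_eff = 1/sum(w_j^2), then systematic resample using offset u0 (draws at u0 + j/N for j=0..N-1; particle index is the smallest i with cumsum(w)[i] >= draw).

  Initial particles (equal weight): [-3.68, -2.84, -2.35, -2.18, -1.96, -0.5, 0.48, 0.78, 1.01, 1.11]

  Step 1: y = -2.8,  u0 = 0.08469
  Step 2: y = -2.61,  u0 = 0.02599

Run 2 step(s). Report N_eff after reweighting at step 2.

step 1: w=[0.1370, 0.2829, 0.2343, 0.1976, 0.1462, 0.0020, 0.0000, 0.0000, 0.0000, 0.0000]  mean=-2.5766  Neff=4.6700  idx=[0, 1, 1, 1, 2, 2, 3, 3, 4, 4]
step 2: w=[0.0422, 0.1175, 0.1175, 0.1175, 0.1159, 0.1159, 0.1038, 0.1038, 0.0830, 0.0830]  mean=-2.4787  Neff=9.4906  idx=[0, 1, 2, 3, 4, 5, 5, 6, 7, 9]

N_eff = 9.4906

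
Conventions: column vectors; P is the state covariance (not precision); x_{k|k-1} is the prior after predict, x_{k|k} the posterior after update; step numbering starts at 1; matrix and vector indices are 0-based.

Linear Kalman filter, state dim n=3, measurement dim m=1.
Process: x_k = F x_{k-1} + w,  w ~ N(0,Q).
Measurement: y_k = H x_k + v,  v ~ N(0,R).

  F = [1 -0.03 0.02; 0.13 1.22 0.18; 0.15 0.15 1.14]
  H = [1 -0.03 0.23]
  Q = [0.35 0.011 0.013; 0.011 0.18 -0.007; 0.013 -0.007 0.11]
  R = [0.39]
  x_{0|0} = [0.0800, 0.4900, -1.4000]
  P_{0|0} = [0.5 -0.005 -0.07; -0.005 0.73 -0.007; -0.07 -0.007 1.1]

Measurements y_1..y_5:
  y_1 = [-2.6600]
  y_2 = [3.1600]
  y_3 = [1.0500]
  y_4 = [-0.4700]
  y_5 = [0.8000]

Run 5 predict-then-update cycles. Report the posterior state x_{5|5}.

step 1: x^-=[0.0373, 0.3562, -1.5105]  P^-=[0.8486 0.0342 0.0293; 0.0342 1.3027 0.3389; 0.0293 0.3389 1.5407]  S=[1.3280]  K=[0.6433; 0.0550; 0.2812]  nu=[-2.3392]  x^+=[-1.4675, 0.2274, -2.1683]  P^+=[0.2990 -0.0128 -0.2110; -0.0128 1.2987 0.3183; -0.2110 0.3183 1.4356]
step 2: x^-=[-1.5177, -0.3036, -2.6579]  P^-=[0.6427 -0.0405 -0.1682; -0.0405 2.2904 0.9428; -0.1682 0.9428 2.0478]  S=[1.0552]  K=[0.5736; 0.1020; 0.2602]  nu=[5.2799]  x^+=[1.5109, 0.2350, -1.2842]  P^+=[0.2955 -0.1022 -0.3257; -0.1022 2.2794 0.9148; -0.3257 0.9148 1.9764]
step 3: x^-=[1.4782, 0.2519, -1.2021]  P^-=[0.6404 -0.1933 -0.3235; -0.1933 3.9958 2.0407; -0.3235 2.0407 2.9334]  S=[1.0238]  K=[0.5585; 0.1525; 0.2832]  nu=[-0.1441]  x^+=[1.3977, 0.2299, -1.2429]  P^+=[0.3211 -0.2805 -0.4854; -0.2805 3.9720 1.9965; -0.4854 1.9965 2.8513]
step 4: x^-=[1.3659, 0.2385, -1.1728]  P^-=[0.6708 -0.4742 -0.5497; -0.4742 6.9548 4.0000; -0.5497 4.0000 4.4163]  S=[1.0211]  K=[0.5471; 0.2322; 0.3389]  nu=[-1.5590]  x^+=[0.5130, -0.1235, -1.7012]  P^+=[0.3652 -0.6040 -0.7390; -0.6040 6.8998 3.9196; -0.7390 3.9196 4.2990]
step 5: x^-=[0.4827, -0.3902, -1.8809]  P^-=[0.7251 -0.9735 -0.9201; -0.9735 12.0904 7.4504; -0.9201 7.4504 6.9210]  S=[1.0245]  K=[0.5297; 0.3683; 0.4375]  nu=[0.7382]  x^+=[0.8738, -0.1183, -1.5579]  P^+=[0.4376 -1.1734 -1.1575; -1.1734 11.9514 7.2853; -1.1575 7.2853 6.7249]

x_post = [0.8738, -0.1183, -1.5579]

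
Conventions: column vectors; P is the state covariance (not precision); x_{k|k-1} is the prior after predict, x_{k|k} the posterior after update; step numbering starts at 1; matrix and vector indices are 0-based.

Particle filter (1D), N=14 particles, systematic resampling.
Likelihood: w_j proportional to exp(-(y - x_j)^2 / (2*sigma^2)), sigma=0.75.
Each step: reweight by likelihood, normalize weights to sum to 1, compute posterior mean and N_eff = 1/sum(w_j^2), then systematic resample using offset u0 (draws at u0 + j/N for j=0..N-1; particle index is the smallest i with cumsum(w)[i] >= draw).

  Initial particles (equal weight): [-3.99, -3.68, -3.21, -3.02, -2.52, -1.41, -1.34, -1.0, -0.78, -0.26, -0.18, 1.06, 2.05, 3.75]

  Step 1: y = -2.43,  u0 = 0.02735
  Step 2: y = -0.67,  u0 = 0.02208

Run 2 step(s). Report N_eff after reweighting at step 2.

step 1: w=[0.0311, 0.0675, 0.1576, 0.1986, 0.2687, 0.1073, 0.0941, 0.0439, 0.0241, 0.0041, 0.0030, 0.0000, 0.0000, 0.0000]  mean=-2.4968  Neff=6.0649  idx=[0, 2, 2, 2, 3, 3, 4, 4, 4, 4, 5, 5, 6, 7]
step 2: w=[0.0000, 0.0011, 0.0011, 0.0011, 0.0024, 0.0024, 0.0158, 0.0158, 0.0158, 0.0158, 0.2033, 0.2033, 0.2219, 0.3002]  mean=-1.3551  Neff=4.4831  idx=[6, 10, 10, 10, 11, 11, 11, 12, 12, 12, 13, 13, 13, 13]

N_eff = 4.4831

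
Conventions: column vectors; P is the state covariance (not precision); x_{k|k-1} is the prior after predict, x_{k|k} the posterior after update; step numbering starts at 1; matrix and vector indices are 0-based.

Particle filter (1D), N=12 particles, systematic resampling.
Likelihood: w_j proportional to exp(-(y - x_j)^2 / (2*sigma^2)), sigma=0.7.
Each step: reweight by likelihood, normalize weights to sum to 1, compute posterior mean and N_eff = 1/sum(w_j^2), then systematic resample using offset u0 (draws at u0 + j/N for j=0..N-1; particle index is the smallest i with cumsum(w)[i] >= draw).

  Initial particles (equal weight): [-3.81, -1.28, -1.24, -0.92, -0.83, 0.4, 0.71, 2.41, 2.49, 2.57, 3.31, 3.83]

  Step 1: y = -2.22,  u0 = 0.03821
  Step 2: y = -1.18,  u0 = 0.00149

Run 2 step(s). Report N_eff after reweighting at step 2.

N_eff = 10.9863

step 1: w=[0.0645, 0.3453, 0.3193, 0.1516, 0.1184, 0.0008, 0.0001, 0.0000, 0.0000, 0.0000, 0.0000, 0.0000]  mean=-1.3209  Neff=3.8121  idx=[0, 1, 1, 1, 1, 2, 2, 2, 2, 3, 3, 4]
step 2: w=[0.0001, 0.0926, 0.0926, 0.0926, 0.0926, 0.0932, 0.0932, 0.0932, 0.0932, 0.0873, 0.0873, 0.0825]  mean=-1.1653  Neff=10.9863  idx=[1, 1, 2, 3, 4, 5, 6, 7, 8, 9, 10, 11]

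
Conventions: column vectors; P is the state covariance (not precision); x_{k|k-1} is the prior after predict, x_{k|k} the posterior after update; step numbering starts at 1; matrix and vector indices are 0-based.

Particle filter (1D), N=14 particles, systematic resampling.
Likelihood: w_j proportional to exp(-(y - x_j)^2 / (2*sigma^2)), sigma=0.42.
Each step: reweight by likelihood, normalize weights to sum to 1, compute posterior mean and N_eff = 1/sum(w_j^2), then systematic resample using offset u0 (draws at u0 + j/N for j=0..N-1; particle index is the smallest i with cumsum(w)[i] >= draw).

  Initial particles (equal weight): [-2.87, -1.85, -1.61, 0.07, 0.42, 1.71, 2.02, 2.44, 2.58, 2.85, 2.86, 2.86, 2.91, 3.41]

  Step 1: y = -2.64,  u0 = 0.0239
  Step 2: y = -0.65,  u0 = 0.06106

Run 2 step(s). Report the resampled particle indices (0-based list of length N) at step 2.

resampled_idx = [11, 11, 11, 11, 12, 12, 12, 12, 12, 13, 13, 13, 13, 13]

step 1: w=[0.7965, 0.1578, 0.0457, 0.0000, 0.0000, 0.0000, 0.0000, 0.0000, 0.0000, 0.0000, 0.0000, 0.0000, 0.0000, 0.0000]  mean=-2.6514  Neff=1.5120  idx=[0, 0, 0, 0, 0, 0, 0, 0, 0, 0, 0, 1, 1, 1]
step 2: w=[0.0000, 0.0000, 0.0000, 0.0000, 0.0000, 0.0000, 0.0000, 0.0000, 0.0000, 0.0000, 0.0000, 0.3333, 0.3333, 0.3333]  mean=-1.8502  Neff=3.0011  idx=[11, 11, 11, 11, 12, 12, 12, 12, 12, 13, 13, 13, 13, 13]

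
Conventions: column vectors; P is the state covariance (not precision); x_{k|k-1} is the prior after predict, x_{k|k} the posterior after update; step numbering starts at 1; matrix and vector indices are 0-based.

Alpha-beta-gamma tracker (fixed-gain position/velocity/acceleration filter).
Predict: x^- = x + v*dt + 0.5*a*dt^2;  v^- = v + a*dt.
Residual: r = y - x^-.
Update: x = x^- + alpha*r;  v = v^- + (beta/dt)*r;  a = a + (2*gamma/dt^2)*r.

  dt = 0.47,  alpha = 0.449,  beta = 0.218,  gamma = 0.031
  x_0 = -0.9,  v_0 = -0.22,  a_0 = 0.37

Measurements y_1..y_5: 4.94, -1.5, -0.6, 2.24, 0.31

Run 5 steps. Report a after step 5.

step 1: x_pred=-0.9625  r=5.9025  x^+=1.6877  v^+=2.6917  a^+=2.0267
step 2: x_pred=3.1766  r=-4.6766  x^+=1.0768  v^+=1.4750  a^+=0.7141
step 3: x_pred=1.8490  r=-2.4490  x^+=0.7494  v^+=0.6748  a^+=0.0267
step 4: x_pred=1.0695  r=1.1705  x^+=1.5950  v^+=1.2302  a^+=0.3553
step 5: x_pred=2.2125  r=-1.9025  x^+=1.3583  v^+=0.5148  a^+=-0.1787

a_post = -0.1787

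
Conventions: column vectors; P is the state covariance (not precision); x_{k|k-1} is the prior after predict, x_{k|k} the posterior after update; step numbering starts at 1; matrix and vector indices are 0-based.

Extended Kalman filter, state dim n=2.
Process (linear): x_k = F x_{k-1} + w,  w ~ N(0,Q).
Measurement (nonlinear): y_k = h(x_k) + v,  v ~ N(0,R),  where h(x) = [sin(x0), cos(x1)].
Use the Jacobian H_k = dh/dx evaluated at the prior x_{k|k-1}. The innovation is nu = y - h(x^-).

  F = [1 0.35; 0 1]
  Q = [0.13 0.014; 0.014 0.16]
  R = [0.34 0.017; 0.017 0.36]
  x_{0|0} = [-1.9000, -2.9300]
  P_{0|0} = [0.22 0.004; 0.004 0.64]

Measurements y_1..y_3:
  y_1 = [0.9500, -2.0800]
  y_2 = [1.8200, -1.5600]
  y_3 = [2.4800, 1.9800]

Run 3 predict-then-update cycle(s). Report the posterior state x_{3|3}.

step 1: x^-=[-2.9255, -2.9300]  P^-=[0.4312 0.2420; 0.2420 0.8000]  H_jac=[-0.9767 0.0000; 0.0000 0.2100]  S=[0.7514 -0.0326; -0.0326 0.3953]  K=[-0.5569 0.0826; -0.2972 0.4005]  nu=[1.1644, -1.1023]  x^+=[-3.6650, -3.7175]  P^+=[0.1924 0.0965; 0.0965 0.6625]
step 2: x^-=[-4.9662, -3.7175]  P^-=[0.4711 0.3423; 0.3423 0.8225]  H_jac=[0.2511 0.0000; 0.0000 -0.5446]  S=[0.3697 -0.0298; -0.0298 0.6039]  K=[0.2962 -0.2941; 0.1734 -0.7331]  nu=[0.8520, -0.7213]  x^+=[-4.5016, -3.0410]  P^+=[0.3812 0.1851; 0.1851 0.4792]
step 3: x^-=[-5.5660, -3.0410]  P^-=[0.6996 0.3669; 0.3669 0.6392]  H_jac=[0.7537 0.0000; 0.0000 0.1004]  S=[0.7373 0.0448; 0.0448 0.3664]  K=[0.7142 0.0133; 0.3671 0.1303]  nu=[1.8227, 2.9749]  x^+=[-4.2246, -1.9842]  P^+=[0.3225 0.1685; 0.1685 0.5293]

x_post = [-4.2246, -1.9842]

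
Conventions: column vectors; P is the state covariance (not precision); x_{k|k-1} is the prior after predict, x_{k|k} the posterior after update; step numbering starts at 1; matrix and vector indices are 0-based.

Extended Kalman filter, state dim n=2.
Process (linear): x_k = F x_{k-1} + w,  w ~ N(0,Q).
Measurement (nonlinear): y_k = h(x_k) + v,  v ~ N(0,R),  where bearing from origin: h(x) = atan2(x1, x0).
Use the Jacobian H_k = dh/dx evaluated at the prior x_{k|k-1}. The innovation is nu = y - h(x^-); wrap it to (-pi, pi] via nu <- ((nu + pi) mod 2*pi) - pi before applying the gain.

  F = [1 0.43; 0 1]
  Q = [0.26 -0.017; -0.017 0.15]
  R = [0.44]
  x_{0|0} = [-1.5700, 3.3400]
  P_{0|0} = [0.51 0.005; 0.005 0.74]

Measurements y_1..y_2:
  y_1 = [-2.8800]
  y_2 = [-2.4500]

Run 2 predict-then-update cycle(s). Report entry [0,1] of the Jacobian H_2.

H_jac[0,1] = 0.0231

step 1: x^-=[-0.1338, 3.3400]  P^-=[0.9111 0.3062; 0.3062 0.8900]  H_jac=[-0.2989 -0.0120]  S=[0.5237]  K=[-0.5270; -0.1951]  nu=[1.7924]  x^+=[-1.0784, 2.9903]  P^+=[0.7657 0.2523; 0.2523 0.8701]
step 2: x^-=[0.2074, 2.9903]  P^-=[1.4035 0.6095; 0.6095 1.0201]  H_jac=[-0.3328 0.0231]  S=[0.5866]  K=[-0.7723; -0.3056]  nu=[2.3316]  x^+=[-1.5933, 2.2777]  P^+=[1.0537 0.4710; 0.4710 0.9653]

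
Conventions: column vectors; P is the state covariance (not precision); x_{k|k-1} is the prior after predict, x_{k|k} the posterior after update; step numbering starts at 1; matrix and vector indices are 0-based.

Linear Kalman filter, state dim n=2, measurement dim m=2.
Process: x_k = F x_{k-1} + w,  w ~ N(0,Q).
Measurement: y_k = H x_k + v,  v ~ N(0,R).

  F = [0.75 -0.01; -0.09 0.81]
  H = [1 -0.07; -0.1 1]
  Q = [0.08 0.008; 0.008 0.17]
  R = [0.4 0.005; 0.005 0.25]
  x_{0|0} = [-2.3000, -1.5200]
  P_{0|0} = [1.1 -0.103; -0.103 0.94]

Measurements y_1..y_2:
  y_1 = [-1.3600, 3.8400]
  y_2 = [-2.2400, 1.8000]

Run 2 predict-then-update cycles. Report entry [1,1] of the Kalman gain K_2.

K[1,1] = 0.5384

step 1: x^-=[-1.7098, -1.0242]  P^-=[0.7004 -0.1365; -0.1365 0.8107]  S=[1.1235 -0.2593; -0.2593 1.0950]  K=[0.6224 -0.0413; 0.0018 0.7532]  nu=[0.2781, 4.6932]  x^+=[-1.7304, 2.5114]  P^+=[0.2500 0.0178; 0.0178 0.1901]
step 2: x^-=[-1.3229, 2.1900]  P^-=[0.2204 0.0004; 0.0004 0.2942]  S=[0.6218 -0.0372; -0.0372 0.5463]  K=[0.3535 -0.0155; -0.0002 0.5384]  nu=[-0.7638, -0.5223]  x^+=[-1.5848, 1.9090]  P^+=[0.1422 0.0121; 0.0121 0.1358]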